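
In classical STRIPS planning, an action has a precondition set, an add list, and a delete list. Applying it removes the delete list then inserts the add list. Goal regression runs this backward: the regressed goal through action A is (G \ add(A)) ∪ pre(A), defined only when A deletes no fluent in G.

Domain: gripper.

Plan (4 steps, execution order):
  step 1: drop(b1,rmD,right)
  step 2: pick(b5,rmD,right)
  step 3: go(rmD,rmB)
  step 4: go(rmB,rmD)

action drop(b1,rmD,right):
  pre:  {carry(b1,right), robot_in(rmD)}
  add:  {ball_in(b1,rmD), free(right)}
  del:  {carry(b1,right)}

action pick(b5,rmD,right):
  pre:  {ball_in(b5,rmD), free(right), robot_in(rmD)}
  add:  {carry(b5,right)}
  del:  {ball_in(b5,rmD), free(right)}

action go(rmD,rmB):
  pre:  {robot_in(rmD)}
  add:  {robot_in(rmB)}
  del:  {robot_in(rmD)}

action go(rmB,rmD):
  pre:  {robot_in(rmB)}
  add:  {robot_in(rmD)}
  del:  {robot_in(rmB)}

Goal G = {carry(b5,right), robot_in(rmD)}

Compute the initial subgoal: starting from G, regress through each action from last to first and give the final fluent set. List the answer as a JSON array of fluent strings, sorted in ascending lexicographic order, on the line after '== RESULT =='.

Regress step by step:
  through step 4 (go(rmB,rmD)): drop {robot_in(rmD)}, keep {carry(b5,right)}, require {robot_in(rmB)}
    → {carry(b5,right), robot_in(rmB)}
  through step 3 (go(rmD,rmB)): drop {robot_in(rmB)}, keep {carry(b5,right)}, require {robot_in(rmD)}
    → {carry(b5,right), robot_in(rmD)}
  through step 2 (pick(b5,rmD,right)): drop {carry(b5,right)}, keep {robot_in(rmD)}, require {ball_in(b5,rmD), free(right), robot_in(rmD)}
    → {ball_in(b5,rmD), free(right), robot_in(rmD)}
  through step 1 (drop(b1,rmD,right)): drop {free(right)}, keep {ball_in(b5,rmD), robot_in(rmD)}, require {carry(b1,right), robot_in(rmD)}
    → {ball_in(b5,rmD), carry(b1,right), robot_in(rmD)}

== RESULT ==
["ball_in(b5,rmD)", "carry(b1,right)", "robot_in(rmD)"]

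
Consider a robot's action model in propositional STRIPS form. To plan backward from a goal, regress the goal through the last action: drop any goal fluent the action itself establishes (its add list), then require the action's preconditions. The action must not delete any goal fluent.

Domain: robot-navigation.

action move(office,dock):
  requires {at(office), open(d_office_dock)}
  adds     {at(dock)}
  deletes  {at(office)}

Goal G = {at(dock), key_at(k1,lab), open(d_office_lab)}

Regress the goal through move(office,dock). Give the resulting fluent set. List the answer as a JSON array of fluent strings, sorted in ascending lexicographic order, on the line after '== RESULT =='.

Regress:
  G ∩ del = {}  (empty — regression defined)
  G \ add = {at(dock), key_at(k1,lab), open(d_office_lab)} \ {at(dock)} = {key_at(k1,lab), open(d_office_lab)}
  ∪ pre   = {key_at(k1,lab), open(d_office_lab)} ∪ {at(office), open(d_office_dock)}
          = {at(office), key_at(k1,lab), open(d_office_dock), open(d_office_lab)}

== RESULT ==
["at(office)", "key_at(k1,lab)", "open(d_office_dock)", "open(d_office_lab)"]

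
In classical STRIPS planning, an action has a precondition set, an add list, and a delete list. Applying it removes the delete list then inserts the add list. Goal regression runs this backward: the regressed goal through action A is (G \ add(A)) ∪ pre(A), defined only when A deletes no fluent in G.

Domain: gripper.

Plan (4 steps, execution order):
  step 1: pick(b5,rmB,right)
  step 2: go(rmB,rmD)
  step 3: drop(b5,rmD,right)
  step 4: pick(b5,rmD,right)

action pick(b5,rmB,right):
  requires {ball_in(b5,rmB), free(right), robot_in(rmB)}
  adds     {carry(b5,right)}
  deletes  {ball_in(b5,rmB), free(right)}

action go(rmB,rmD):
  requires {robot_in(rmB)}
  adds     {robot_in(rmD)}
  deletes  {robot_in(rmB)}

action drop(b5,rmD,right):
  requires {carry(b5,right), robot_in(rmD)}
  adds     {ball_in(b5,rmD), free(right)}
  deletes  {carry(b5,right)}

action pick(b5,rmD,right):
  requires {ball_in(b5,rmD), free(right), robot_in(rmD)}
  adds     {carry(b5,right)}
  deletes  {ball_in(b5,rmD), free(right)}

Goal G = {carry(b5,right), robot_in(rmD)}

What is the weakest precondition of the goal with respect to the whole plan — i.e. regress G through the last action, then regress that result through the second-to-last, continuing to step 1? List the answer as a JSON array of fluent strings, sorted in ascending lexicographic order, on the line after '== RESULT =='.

Regress step by step:
  through step 4 (pick(b5,rmD,right)): drop {carry(b5,right)}, keep {robot_in(rmD)}, require {ball_in(b5,rmD), free(right), robot_in(rmD)}
    → {ball_in(b5,rmD), free(right), robot_in(rmD)}
  through step 3 (drop(b5,rmD,right)): drop {ball_in(b5,rmD), free(right)}, keep {robot_in(rmD)}, require {carry(b5,right), robot_in(rmD)}
    → {carry(b5,right), robot_in(rmD)}
  through step 2 (go(rmB,rmD)): drop {robot_in(rmD)}, keep {carry(b5,right)}, require {robot_in(rmB)}
    → {carry(b5,right), robot_in(rmB)}
  through step 1 (pick(b5,rmB,right)): drop {carry(b5,right)}, keep {robot_in(rmB)}, require {ball_in(b5,rmB), free(right), robot_in(rmB)}
    → {ball_in(b5,rmB), free(right), robot_in(rmB)}

== RESULT ==
["ball_in(b5,rmB)", "free(right)", "robot_in(rmB)"]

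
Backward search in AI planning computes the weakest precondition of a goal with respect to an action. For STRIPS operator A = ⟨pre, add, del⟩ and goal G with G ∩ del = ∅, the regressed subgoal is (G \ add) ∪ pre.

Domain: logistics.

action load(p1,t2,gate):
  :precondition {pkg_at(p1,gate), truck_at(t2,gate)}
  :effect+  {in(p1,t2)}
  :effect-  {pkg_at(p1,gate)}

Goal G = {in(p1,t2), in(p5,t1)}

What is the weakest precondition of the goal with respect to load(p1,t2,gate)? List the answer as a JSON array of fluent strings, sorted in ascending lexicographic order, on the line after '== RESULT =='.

Regress:
  G ∩ del = {}  (empty — regression defined)
  G \ add = {in(p1,t2), in(p5,t1)} \ {in(p1,t2)} = {in(p5,t1)}
  ∪ pre   = {in(p5,t1)} ∪ {pkg_at(p1,gate), truck_at(t2,gate)}
          = {in(p5,t1), pkg_at(p1,gate), truck_at(t2,gate)}

== RESULT ==
["in(p5,t1)", "pkg_at(p1,gate)", "truck_at(t2,gate)"]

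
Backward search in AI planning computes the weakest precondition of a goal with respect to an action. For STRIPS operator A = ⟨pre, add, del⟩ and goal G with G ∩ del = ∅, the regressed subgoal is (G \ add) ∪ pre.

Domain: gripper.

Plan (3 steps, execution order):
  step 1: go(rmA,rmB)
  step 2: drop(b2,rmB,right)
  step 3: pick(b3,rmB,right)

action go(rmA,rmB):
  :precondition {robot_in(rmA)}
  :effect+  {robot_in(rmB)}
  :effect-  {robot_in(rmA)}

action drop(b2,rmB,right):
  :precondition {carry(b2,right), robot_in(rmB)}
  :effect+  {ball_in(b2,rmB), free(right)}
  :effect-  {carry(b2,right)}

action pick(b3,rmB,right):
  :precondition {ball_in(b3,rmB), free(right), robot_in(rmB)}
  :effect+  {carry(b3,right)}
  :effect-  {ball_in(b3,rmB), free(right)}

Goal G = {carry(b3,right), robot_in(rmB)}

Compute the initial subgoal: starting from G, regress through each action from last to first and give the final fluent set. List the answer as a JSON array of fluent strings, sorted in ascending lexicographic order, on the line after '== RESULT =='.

Regress step by step:
  through step 3 (pick(b3,rmB,right)): drop {carry(b3,right)}, keep {robot_in(rmB)}, require {ball_in(b3,rmB), free(right), robot_in(rmB)}
    → {ball_in(b3,rmB), free(right), robot_in(rmB)}
  through step 2 (drop(b2,rmB,right)): drop {free(right)}, keep {ball_in(b3,rmB), robot_in(rmB)}, require {carry(b2,right), robot_in(rmB)}
    → {ball_in(b3,rmB), carry(b2,right), robot_in(rmB)}
  through step 1 (go(rmA,rmB)): drop {robot_in(rmB)}, keep {ball_in(b3,rmB), carry(b2,right)}, require {robot_in(rmA)}
    → {ball_in(b3,rmB), carry(b2,right), robot_in(rmA)}

== RESULT ==
["ball_in(b3,rmB)", "carry(b2,right)", "robot_in(rmA)"]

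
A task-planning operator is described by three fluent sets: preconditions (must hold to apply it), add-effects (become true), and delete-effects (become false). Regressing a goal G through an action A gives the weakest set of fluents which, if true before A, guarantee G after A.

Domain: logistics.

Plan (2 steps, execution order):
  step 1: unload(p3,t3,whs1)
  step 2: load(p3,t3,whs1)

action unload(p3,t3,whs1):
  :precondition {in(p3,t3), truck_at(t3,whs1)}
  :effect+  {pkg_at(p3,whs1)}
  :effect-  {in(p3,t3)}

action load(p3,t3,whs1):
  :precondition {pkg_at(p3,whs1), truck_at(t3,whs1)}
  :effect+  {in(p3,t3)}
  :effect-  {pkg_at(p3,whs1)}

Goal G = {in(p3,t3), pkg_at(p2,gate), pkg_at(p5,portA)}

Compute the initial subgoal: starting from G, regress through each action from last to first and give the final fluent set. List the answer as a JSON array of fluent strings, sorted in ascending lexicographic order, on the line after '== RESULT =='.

Regress step by step:
  through step 2 (load(p3,t3,whs1)): drop {in(p3,t3)}, keep {pkg_at(p2,gate), pkg_at(p5,portA)}, require {pkg_at(p3,whs1), truck_at(t3,whs1)}
    → {pkg_at(p2,gate), pkg_at(p3,whs1), pkg_at(p5,portA), truck_at(t3,whs1)}
  through step 1 (unload(p3,t3,whs1)): drop {pkg_at(p3,whs1)}, keep {pkg_at(p2,gate), pkg_at(p5,portA), truck_at(t3,whs1)}, require {in(p3,t3), truck_at(t3,whs1)}
    → {in(p3,t3), pkg_at(p2,gate), pkg_at(p5,portA), truck_at(t3,whs1)}

== RESULT ==
["in(p3,t3)", "pkg_at(p2,gate)", "pkg_at(p5,portA)", "truck_at(t3,whs1)"]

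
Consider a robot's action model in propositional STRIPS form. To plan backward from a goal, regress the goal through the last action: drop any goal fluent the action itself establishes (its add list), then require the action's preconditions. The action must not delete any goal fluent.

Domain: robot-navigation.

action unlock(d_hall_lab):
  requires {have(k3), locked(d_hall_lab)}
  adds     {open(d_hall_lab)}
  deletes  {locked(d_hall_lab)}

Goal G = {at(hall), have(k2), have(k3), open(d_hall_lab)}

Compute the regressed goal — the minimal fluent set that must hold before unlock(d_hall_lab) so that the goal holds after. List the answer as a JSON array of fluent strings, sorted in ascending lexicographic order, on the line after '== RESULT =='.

Compute (G \ add) ∪ pre:
  G ∩ del = {}  (empty — regression defined)
  G \ add = {at(hall), have(k2), have(k3), open(d_hall_lab)} \ {open(d_hall_lab)} = {at(hall), have(k2), have(k3)}
  ∪ pre   = {at(hall), have(k2), have(k3)} ∪ {have(k3), locked(d_hall_lab)}
          = {at(hall), have(k2), have(k3), locked(d_hall_lab)}

== RESULT ==
["at(hall)", "have(k2)", "have(k3)", "locked(d_hall_lab)"]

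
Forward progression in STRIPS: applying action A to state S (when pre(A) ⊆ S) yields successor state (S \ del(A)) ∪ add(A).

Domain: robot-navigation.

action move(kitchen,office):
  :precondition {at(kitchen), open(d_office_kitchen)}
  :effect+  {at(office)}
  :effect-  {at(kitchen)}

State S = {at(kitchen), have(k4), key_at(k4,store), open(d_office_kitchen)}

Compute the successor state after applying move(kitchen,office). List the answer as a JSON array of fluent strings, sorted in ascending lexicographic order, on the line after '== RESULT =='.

Progress:
  pre ⊆ S: {at(kitchen), open(d_office_kitchen)} ⊆ S  — applicable
  S \ del = {have(k4), key_at(k4,store), open(d_office_kitchen)}
  ∪ add   = {at(office), have(k4), key_at(k4,store), open(d_office_kitchen)}

== RESULT ==
["at(office)", "have(k4)", "key_at(k4,store)", "open(d_office_kitchen)"]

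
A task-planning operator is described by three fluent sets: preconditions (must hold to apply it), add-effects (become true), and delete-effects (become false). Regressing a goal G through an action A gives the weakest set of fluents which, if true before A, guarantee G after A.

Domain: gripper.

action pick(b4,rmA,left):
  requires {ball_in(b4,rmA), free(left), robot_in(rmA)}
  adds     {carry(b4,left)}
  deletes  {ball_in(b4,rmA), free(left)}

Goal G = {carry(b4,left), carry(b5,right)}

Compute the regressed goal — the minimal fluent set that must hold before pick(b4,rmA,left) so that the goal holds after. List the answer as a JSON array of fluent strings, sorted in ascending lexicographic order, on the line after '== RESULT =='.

Compute (G \ add) ∪ pre:
  G ∩ del = {}  (empty — regression defined)
  G \ add = {carry(b4,left), carry(b5,right)} \ {carry(b4,left)} = {carry(b5,right)}
  ∪ pre   = {carry(b5,right)} ∪ {ball_in(b4,rmA), free(left), robot_in(rmA)}
          = {ball_in(b4,rmA), carry(b5,right), free(left), robot_in(rmA)}

== RESULT ==
["ball_in(b4,rmA)", "carry(b5,right)", "free(left)", "robot_in(rmA)"]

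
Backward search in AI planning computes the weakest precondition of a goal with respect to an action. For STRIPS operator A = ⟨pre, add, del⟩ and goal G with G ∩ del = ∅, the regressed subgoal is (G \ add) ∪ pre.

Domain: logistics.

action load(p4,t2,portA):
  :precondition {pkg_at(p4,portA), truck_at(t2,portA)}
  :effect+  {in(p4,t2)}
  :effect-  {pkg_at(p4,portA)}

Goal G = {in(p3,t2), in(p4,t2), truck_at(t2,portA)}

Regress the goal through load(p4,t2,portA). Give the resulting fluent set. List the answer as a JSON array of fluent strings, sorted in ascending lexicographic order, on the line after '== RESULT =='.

Regress:
  G ∩ del = {}  (empty — regression defined)
  G \ add = {in(p3,t2), in(p4,t2), truck_at(t2,portA)} \ {in(p4,t2)} = {in(p3,t2), truck_at(t2,portA)}
  ∪ pre   = {in(p3,t2), truck_at(t2,portA)} ∪ {pkg_at(p4,portA), truck_at(t2,portA)}
          = {in(p3,t2), pkg_at(p4,portA), truck_at(t2,portA)}

== RESULT ==
["in(p3,t2)", "pkg_at(p4,portA)", "truck_at(t2,portA)"]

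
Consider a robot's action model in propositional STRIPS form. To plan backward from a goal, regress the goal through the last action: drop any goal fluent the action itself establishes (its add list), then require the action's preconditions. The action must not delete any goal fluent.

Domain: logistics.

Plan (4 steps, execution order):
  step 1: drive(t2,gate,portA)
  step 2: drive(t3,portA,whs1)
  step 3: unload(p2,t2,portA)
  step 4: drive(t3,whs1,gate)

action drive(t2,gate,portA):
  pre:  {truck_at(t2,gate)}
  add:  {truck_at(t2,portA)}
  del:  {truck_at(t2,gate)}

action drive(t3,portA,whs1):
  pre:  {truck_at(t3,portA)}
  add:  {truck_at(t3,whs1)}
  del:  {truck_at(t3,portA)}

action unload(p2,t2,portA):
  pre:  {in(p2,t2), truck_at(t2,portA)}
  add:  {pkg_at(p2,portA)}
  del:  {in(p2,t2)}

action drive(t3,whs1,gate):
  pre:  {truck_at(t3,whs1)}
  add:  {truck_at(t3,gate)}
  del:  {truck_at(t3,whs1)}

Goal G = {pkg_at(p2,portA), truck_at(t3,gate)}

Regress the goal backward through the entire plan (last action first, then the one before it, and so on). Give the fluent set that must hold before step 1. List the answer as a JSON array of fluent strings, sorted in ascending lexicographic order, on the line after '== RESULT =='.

Regress step by step:
  through step 4 (drive(t3,whs1,gate)): drop {truck_at(t3,gate)}, keep {pkg_at(p2,portA)}, require {truck_at(t3,whs1)}
    → {pkg_at(p2,portA), truck_at(t3,whs1)}
  through step 3 (unload(p2,t2,portA)): drop {pkg_at(p2,portA)}, keep {truck_at(t3,whs1)}, require {in(p2,t2), truck_at(t2,portA)}
    → {in(p2,t2), truck_at(t2,portA), truck_at(t3,whs1)}
  through step 2 (drive(t3,portA,whs1)): drop {truck_at(t3,whs1)}, keep {in(p2,t2), truck_at(t2,portA)}, require {truck_at(t3,portA)}
    → {in(p2,t2), truck_at(t2,portA), truck_at(t3,portA)}
  through step 1 (drive(t2,gate,portA)): drop {truck_at(t2,portA)}, keep {in(p2,t2), truck_at(t3,portA)}, require {truck_at(t2,gate)}
    → {in(p2,t2), truck_at(t2,gate), truck_at(t3,portA)}

== RESULT ==
["in(p2,t2)", "truck_at(t2,gate)", "truck_at(t3,portA)"]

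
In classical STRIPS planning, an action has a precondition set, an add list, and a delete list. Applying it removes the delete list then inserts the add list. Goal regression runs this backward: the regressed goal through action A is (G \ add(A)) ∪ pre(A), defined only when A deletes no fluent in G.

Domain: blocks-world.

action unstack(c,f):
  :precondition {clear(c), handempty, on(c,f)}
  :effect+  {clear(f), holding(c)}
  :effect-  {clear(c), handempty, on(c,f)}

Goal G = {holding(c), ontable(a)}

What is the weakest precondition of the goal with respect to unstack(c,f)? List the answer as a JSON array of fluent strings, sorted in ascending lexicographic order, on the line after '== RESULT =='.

Compute (G \ add) ∪ pre:
  G ∩ del = {}  (empty — regression defined)
  G \ add = {holding(c), ontable(a)} \ {clear(f), holding(c)} = {ontable(a)}
  ∪ pre   = {ontable(a)} ∪ {clear(c), handempty, on(c,f)}
          = {clear(c), handempty, on(c,f), ontable(a)}

== RESULT ==
["clear(c)", "handempty", "on(c,f)", "ontable(a)"]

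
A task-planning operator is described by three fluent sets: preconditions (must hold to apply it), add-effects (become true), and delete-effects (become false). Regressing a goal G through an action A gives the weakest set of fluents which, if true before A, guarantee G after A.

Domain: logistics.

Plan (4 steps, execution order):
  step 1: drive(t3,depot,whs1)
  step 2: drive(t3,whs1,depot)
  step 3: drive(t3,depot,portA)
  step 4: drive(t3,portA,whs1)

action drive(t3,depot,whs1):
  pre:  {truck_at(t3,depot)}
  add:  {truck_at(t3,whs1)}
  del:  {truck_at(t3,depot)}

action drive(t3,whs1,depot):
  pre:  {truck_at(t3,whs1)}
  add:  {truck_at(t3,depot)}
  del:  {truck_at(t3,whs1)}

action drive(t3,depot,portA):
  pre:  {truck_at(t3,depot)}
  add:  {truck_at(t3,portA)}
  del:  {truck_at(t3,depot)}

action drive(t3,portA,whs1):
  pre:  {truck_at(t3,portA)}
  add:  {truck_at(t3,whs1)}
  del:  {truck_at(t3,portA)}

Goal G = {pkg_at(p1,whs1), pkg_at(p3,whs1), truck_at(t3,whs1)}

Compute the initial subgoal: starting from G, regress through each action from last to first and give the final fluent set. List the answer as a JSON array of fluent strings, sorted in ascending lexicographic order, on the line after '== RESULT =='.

Work backward from the goal:
  through step 4 (drive(t3,portA,whs1)): drop {truck_at(t3,whs1)}, keep {pkg_at(p1,whs1), pkg_at(p3,whs1)}, require {truck_at(t3,portA)}
    → {pkg_at(p1,whs1), pkg_at(p3,whs1), truck_at(t3,portA)}
  through step 3 (drive(t3,depot,portA)): drop {truck_at(t3,portA)}, keep {pkg_at(p1,whs1), pkg_at(p3,whs1)}, require {truck_at(t3,depot)}
    → {pkg_at(p1,whs1), pkg_at(p3,whs1), truck_at(t3,depot)}
  through step 2 (drive(t3,whs1,depot)): drop {truck_at(t3,depot)}, keep {pkg_at(p1,whs1), pkg_at(p3,whs1)}, require {truck_at(t3,whs1)}
    → {pkg_at(p1,whs1), pkg_at(p3,whs1), truck_at(t3,whs1)}
  through step 1 (drive(t3,depot,whs1)): drop {truck_at(t3,whs1)}, keep {pkg_at(p1,whs1), pkg_at(p3,whs1)}, require {truck_at(t3,depot)}
    → {pkg_at(p1,whs1), pkg_at(p3,whs1), truck_at(t3,depot)}

== RESULT ==
["pkg_at(p1,whs1)", "pkg_at(p3,whs1)", "truck_at(t3,depot)"]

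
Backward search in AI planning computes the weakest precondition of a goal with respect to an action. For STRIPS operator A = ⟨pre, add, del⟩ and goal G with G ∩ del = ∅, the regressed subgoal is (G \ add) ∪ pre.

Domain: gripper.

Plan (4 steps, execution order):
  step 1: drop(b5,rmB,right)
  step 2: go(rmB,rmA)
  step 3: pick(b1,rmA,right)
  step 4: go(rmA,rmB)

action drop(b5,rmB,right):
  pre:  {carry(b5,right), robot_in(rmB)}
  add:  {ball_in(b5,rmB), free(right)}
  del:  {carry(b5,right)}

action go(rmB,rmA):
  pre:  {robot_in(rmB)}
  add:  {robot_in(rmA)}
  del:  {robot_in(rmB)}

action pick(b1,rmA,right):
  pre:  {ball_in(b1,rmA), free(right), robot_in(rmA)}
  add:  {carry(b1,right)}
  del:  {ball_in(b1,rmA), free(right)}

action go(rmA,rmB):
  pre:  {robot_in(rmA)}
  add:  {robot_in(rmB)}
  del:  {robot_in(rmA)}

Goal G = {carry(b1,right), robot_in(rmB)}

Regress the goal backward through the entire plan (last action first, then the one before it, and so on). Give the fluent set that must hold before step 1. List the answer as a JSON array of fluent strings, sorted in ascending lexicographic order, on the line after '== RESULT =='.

Work backward from the goal:
  through step 4 (go(rmA,rmB)): drop {robot_in(rmB)}, keep {carry(b1,right)}, require {robot_in(rmA)}
    → {carry(b1,right), robot_in(rmA)}
  through step 3 (pick(b1,rmA,right)): drop {carry(b1,right)}, keep {robot_in(rmA)}, require {ball_in(b1,rmA), free(right), robot_in(rmA)}
    → {ball_in(b1,rmA), free(right), robot_in(rmA)}
  through step 2 (go(rmB,rmA)): drop {robot_in(rmA)}, keep {ball_in(b1,rmA), free(right)}, require {robot_in(rmB)}
    → {ball_in(b1,rmA), free(right), robot_in(rmB)}
  through step 1 (drop(b5,rmB,right)): drop {free(right)}, keep {ball_in(b1,rmA), robot_in(rmB)}, require {carry(b5,right), robot_in(rmB)}
    → {ball_in(b1,rmA), carry(b5,right), robot_in(rmB)}

== RESULT ==
["ball_in(b1,rmA)", "carry(b5,right)", "robot_in(rmB)"]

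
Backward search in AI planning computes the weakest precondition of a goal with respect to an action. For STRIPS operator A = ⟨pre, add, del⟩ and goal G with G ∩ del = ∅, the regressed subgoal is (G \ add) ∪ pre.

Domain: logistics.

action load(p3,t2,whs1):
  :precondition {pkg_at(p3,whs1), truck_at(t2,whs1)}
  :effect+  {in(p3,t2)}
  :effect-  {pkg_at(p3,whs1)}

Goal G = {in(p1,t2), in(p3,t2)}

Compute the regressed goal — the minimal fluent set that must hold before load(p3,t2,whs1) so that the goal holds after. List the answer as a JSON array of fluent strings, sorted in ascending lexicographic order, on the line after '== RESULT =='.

Regress:
  G ∩ del = {}  (empty — regression defined)
  G \ add = {in(p1,t2), in(p3,t2)} \ {in(p3,t2)} = {in(p1,t2)}
  ∪ pre   = {in(p1,t2)} ∪ {pkg_at(p3,whs1), truck_at(t2,whs1)}
          = {in(p1,t2), pkg_at(p3,whs1), truck_at(t2,whs1)}

== RESULT ==
["in(p1,t2)", "pkg_at(p3,whs1)", "truck_at(t2,whs1)"]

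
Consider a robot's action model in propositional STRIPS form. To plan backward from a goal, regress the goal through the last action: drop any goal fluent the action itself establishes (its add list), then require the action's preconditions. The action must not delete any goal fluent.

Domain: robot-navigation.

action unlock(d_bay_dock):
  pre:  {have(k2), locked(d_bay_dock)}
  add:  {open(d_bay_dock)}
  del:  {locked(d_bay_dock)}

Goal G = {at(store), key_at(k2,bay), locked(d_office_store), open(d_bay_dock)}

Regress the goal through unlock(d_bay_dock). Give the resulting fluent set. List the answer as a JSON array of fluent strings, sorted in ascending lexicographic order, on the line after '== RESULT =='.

Regress:
  G ∩ del = {}  (empty — regression defined)
  G \ add = {at(store), key_at(k2,bay), locked(d_office_store), open(d_bay_dock)} \ {open(d_bay_dock)} = {at(store), key_at(k2,bay), locked(d_office_store)}
  ∪ pre   = {at(store), key_at(k2,bay), locked(d_office_store)} ∪ {have(k2), locked(d_bay_dock)}
          = {at(store), have(k2), key_at(k2,bay), locked(d_bay_dock), locked(d_office_store)}

== RESULT ==
["at(store)", "have(k2)", "key_at(k2,bay)", "locked(d_bay_dock)", "locked(d_office_store)"]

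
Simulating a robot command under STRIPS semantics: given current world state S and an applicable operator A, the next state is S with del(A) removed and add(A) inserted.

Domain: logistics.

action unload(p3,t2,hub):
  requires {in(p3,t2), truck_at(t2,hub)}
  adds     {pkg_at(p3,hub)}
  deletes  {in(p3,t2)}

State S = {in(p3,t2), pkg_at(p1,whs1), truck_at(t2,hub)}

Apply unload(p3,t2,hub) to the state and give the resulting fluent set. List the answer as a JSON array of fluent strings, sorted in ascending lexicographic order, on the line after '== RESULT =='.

Compute (S \ del) ∪ add:
  pre ⊆ S: {in(p3,t2), truck_at(t2,hub)} ⊆ S  — applicable
  S \ del = {pkg_at(p1,whs1), truck_at(t2,hub)}
  ∪ add   = {pkg_at(p1,whs1), pkg_at(p3,hub), truck_at(t2,hub)}

== RESULT ==
["pkg_at(p1,whs1)", "pkg_at(p3,hub)", "truck_at(t2,hub)"]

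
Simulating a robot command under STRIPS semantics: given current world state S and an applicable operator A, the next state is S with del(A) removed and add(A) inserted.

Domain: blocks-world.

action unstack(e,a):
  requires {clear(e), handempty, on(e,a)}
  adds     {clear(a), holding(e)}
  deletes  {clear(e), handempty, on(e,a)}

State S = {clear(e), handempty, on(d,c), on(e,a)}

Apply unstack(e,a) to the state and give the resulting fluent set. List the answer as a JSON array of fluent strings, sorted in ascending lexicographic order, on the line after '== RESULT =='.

Compute (S \ del) ∪ add:
  pre ⊆ S: {clear(e), handempty, on(e,a)} ⊆ S  — applicable
  S \ del = {on(d,c)}
  ∪ add   = {clear(a), holding(e), on(d,c)}

== RESULT ==
["clear(a)", "holding(e)", "on(d,c)"]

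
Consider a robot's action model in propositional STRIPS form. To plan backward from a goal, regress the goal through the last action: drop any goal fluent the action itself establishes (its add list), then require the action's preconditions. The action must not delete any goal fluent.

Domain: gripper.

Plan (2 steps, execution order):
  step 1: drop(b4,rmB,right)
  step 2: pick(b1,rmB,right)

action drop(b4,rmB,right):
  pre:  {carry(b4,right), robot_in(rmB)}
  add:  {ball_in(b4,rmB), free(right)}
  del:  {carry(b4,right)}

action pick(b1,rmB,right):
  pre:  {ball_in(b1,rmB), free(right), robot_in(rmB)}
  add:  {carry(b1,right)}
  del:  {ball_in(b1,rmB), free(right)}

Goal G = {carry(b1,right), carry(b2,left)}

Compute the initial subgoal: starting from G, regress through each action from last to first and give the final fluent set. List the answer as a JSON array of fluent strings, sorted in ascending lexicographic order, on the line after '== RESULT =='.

Work backward from the goal:
  through step 2 (pick(b1,rmB,right)): drop {carry(b1,right)}, keep {carry(b2,left)}, require {ball_in(b1,rmB), free(right), robot_in(rmB)}
    → {ball_in(b1,rmB), carry(b2,left), free(right), robot_in(rmB)}
  through step 1 (drop(b4,rmB,right)): drop {free(right)}, keep {ball_in(b1,rmB), carry(b2,left), robot_in(rmB)}, require {carry(b4,right), robot_in(rmB)}
    → {ball_in(b1,rmB), carry(b2,left), carry(b4,right), robot_in(rmB)}

== RESULT ==
["ball_in(b1,rmB)", "carry(b2,left)", "carry(b4,right)", "robot_in(rmB)"]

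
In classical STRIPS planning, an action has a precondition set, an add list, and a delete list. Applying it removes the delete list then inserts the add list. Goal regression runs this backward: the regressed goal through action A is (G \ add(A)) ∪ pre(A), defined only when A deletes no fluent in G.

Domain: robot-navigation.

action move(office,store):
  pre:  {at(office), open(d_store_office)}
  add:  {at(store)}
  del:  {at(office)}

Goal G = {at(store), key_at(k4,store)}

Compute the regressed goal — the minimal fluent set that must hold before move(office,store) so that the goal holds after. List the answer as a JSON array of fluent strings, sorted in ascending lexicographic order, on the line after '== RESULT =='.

Compute (G \ add) ∪ pre:
  G ∩ del = {}  (empty — regression defined)
  G \ add = {at(store), key_at(k4,store)} \ {at(store)} = {key_at(k4,store)}
  ∪ pre   = {key_at(k4,store)} ∪ {at(office), open(d_store_office)}
          = {at(office), key_at(k4,store), open(d_store_office)}

== RESULT ==
["at(office)", "key_at(k4,store)", "open(d_store_office)"]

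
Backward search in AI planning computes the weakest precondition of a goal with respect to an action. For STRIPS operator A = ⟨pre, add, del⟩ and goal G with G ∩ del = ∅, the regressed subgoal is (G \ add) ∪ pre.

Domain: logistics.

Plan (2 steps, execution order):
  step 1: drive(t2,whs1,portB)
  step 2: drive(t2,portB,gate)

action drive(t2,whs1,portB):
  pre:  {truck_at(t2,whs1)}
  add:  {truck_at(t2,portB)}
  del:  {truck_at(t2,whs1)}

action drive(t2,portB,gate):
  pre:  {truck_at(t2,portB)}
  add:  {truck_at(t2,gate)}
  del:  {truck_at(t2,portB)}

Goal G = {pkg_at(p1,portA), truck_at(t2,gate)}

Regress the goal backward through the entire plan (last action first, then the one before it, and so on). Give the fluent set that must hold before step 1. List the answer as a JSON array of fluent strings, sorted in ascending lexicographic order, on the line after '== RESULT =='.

Regress step by step:
  through step 2 (drive(t2,portB,gate)): drop {truck_at(t2,gate)}, keep {pkg_at(p1,portA)}, require {truck_at(t2,portB)}
    → {pkg_at(p1,portA), truck_at(t2,portB)}
  through step 1 (drive(t2,whs1,portB)): drop {truck_at(t2,portB)}, keep {pkg_at(p1,portA)}, require {truck_at(t2,whs1)}
    → {pkg_at(p1,portA), truck_at(t2,whs1)}

== RESULT ==
["pkg_at(p1,portA)", "truck_at(t2,whs1)"]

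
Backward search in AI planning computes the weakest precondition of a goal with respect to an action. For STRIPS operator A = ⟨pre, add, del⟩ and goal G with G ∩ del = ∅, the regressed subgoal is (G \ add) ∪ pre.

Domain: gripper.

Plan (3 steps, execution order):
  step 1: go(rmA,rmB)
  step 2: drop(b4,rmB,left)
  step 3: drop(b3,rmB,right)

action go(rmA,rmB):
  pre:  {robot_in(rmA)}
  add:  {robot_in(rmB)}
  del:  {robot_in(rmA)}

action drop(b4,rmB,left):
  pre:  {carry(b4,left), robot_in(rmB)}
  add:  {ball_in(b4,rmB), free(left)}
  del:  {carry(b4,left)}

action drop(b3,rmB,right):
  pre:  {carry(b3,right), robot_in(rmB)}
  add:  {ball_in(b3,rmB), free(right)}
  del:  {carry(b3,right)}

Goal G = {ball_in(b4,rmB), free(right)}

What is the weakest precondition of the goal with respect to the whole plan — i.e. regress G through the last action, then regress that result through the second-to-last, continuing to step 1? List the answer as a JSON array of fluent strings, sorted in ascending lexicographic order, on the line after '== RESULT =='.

Regress step by step:
  through step 3 (drop(b3,rmB,right)): drop {free(right)}, keep {ball_in(b4,rmB)}, require {carry(b3,right), robot_in(rmB)}
    → {ball_in(b4,rmB), carry(b3,right), robot_in(rmB)}
  through step 2 (drop(b4,rmB,left)): drop {ball_in(b4,rmB)}, keep {carry(b3,right), robot_in(rmB)}, require {carry(b4,left), robot_in(rmB)}
    → {carry(b3,right), carry(b4,left), robot_in(rmB)}
  through step 1 (go(rmA,rmB)): drop {robot_in(rmB)}, keep {carry(b3,right), carry(b4,left)}, require {robot_in(rmA)}
    → {carry(b3,right), carry(b4,left), robot_in(rmA)}

== RESULT ==
["carry(b3,right)", "carry(b4,left)", "robot_in(rmA)"]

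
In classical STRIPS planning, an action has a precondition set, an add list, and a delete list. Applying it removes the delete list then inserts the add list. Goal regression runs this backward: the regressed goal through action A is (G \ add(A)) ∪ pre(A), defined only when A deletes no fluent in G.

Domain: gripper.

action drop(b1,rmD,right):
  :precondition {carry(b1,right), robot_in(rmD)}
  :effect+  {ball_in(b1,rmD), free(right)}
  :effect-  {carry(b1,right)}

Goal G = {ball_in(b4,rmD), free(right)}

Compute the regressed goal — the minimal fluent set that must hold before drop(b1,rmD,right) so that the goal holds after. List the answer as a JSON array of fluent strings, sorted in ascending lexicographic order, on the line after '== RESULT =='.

Regress:
  G ∩ del = {}  (empty — regression defined)
  G \ add = {ball_in(b4,rmD), free(right)} \ {ball_in(b1,rmD), free(right)} = {ball_in(b4,rmD)}
  ∪ pre   = {ball_in(b4,rmD)} ∪ {carry(b1,right), robot_in(rmD)}
          = {ball_in(b4,rmD), carry(b1,right), robot_in(rmD)}

== RESULT ==
["ball_in(b4,rmD)", "carry(b1,right)", "robot_in(rmD)"]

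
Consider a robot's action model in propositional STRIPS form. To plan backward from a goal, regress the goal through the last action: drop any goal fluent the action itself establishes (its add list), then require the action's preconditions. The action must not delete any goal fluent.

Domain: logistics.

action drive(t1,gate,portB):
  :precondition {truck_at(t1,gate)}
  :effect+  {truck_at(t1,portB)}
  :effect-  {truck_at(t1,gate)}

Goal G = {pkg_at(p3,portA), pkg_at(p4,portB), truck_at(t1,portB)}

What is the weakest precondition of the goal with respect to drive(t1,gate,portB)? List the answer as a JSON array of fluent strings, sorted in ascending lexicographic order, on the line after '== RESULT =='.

Compute (G \ add) ∪ pre:
  G ∩ del = {}  (empty — regression defined)
  G \ add = {pkg_at(p3,portA), pkg_at(p4,portB), truck_at(t1,portB)} \ {truck_at(t1,portB)} = {pkg_at(p3,portA), pkg_at(p4,portB)}
  ∪ pre   = {pkg_at(p3,portA), pkg_at(p4,portB)} ∪ {truck_at(t1,gate)}
          = {pkg_at(p3,portA), pkg_at(p4,portB), truck_at(t1,gate)}

== RESULT ==
["pkg_at(p3,portA)", "pkg_at(p4,portB)", "truck_at(t1,gate)"]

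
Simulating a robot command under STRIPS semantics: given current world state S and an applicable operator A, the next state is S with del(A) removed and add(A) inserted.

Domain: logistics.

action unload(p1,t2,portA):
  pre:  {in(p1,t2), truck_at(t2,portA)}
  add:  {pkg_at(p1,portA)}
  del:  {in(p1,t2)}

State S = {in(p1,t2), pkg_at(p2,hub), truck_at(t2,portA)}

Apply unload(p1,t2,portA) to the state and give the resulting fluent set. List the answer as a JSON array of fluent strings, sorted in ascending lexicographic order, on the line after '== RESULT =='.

Progress:
  pre ⊆ S: {in(p1,t2), truck_at(t2,portA)} ⊆ S  — applicable
  S \ del = {pkg_at(p2,hub), truck_at(t2,portA)}
  ∪ add   = {pkg_at(p1,portA), pkg_at(p2,hub), truck_at(t2,portA)}

== RESULT ==
["pkg_at(p1,portA)", "pkg_at(p2,hub)", "truck_at(t2,portA)"]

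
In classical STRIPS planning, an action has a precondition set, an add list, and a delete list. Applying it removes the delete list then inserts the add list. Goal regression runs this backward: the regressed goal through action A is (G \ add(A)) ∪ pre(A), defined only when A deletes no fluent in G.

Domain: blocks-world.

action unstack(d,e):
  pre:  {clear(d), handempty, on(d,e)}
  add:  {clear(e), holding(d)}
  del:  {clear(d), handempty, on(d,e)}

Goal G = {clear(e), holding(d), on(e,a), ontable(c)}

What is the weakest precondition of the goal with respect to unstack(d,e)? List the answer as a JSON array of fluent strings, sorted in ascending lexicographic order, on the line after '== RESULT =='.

Regress:
  G ∩ del = {}  (empty — regression defined)
  G \ add = {clear(e), holding(d), on(e,a), ontable(c)} \ {clear(e), holding(d)} = {on(e,a), ontable(c)}
  ∪ pre   = {on(e,a), ontable(c)} ∪ {clear(d), handempty, on(d,e)}
          = {clear(d), handempty, on(d,e), on(e,a), ontable(c)}

== RESULT ==
["clear(d)", "handempty", "on(d,e)", "on(e,a)", "ontable(c)"]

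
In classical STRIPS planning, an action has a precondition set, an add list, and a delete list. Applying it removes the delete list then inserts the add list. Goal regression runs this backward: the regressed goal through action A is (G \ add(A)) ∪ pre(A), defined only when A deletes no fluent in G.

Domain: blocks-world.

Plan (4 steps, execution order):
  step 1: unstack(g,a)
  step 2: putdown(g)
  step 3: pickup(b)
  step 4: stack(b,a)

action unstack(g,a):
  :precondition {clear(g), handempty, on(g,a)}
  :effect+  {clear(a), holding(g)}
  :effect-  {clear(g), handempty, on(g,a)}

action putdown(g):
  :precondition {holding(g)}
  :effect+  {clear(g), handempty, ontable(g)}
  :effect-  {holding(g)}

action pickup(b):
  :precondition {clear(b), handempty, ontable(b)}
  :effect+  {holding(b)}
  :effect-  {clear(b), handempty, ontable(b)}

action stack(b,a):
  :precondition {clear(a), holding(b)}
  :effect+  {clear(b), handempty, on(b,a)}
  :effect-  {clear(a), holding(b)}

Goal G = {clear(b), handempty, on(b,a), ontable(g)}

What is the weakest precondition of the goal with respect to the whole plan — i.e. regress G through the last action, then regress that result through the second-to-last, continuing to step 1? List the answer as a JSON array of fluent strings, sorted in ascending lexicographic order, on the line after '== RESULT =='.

Regress step by step:
  through step 4 (stack(b,a)): drop {clear(b), handempty, on(b,a)}, keep {ontable(g)}, require {clear(a), holding(b)}
    → {clear(a), holding(b), ontable(g)}
  through step 3 (pickup(b)): drop {holding(b)}, keep {clear(a), ontable(g)}, require {clear(b), handempty, ontable(b)}
    → {clear(a), clear(b), handempty, ontable(b), ontable(g)}
  through step 2 (putdown(g)): drop {handempty, ontable(g)}, keep {clear(a), clear(b), ontable(b)}, require {holding(g)}
    → {clear(a), clear(b), holding(g), ontable(b)}
  through step 1 (unstack(g,a)): drop {clear(a), holding(g)}, keep {clear(b), ontable(b)}, require {clear(g), handempty, on(g,a)}
    → {clear(b), clear(g), handempty, on(g,a), ontable(b)}

== RESULT ==
["clear(b)", "clear(g)", "handempty", "on(g,a)", "ontable(b)"]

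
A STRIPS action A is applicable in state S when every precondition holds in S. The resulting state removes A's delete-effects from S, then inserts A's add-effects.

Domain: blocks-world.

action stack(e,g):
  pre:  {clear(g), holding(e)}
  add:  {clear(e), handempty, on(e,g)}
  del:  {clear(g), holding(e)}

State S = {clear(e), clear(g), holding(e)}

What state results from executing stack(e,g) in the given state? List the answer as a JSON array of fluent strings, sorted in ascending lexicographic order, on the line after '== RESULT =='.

Progress:
  pre ⊆ S: {clear(g), holding(e)} ⊆ S  — applicable
  S \ del = {clear(e)}
  ∪ add   = {clear(e), handempty, on(e,g)}

== RESULT ==
["clear(e)", "handempty", "on(e,g)"]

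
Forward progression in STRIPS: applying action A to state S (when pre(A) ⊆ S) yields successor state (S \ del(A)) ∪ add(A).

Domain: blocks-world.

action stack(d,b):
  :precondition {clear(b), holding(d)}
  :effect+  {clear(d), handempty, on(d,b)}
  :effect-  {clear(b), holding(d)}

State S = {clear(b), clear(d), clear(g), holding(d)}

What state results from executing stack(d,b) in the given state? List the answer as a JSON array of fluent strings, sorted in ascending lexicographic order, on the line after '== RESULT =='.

Progress:
  pre ⊆ S: {clear(b), holding(d)} ⊆ S  — applicable
  S \ del = {clear(d), clear(g)}
  ∪ add   = {clear(d), clear(g), handempty, on(d,b)}

== RESULT ==
["clear(d)", "clear(g)", "handempty", "on(d,b)"]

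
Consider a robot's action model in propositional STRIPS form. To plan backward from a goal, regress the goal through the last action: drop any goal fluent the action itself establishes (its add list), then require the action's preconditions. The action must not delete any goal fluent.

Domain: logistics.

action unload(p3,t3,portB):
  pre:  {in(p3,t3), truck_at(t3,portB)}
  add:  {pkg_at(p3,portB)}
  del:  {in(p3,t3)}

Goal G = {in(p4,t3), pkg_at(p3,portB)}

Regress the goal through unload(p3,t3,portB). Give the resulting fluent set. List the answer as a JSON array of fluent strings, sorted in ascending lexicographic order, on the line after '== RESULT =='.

Compute (G \ add) ∪ pre:
  G ∩ del = {}  (empty — regression defined)
  G \ add = {in(p4,t3), pkg_at(p3,portB)} \ {pkg_at(p3,portB)} = {in(p4,t3)}
  ∪ pre   = {in(p4,t3)} ∪ {in(p3,t3), truck_at(t3,portB)}
          = {in(p3,t3), in(p4,t3), truck_at(t3,portB)}

== RESULT ==
["in(p3,t3)", "in(p4,t3)", "truck_at(t3,portB)"]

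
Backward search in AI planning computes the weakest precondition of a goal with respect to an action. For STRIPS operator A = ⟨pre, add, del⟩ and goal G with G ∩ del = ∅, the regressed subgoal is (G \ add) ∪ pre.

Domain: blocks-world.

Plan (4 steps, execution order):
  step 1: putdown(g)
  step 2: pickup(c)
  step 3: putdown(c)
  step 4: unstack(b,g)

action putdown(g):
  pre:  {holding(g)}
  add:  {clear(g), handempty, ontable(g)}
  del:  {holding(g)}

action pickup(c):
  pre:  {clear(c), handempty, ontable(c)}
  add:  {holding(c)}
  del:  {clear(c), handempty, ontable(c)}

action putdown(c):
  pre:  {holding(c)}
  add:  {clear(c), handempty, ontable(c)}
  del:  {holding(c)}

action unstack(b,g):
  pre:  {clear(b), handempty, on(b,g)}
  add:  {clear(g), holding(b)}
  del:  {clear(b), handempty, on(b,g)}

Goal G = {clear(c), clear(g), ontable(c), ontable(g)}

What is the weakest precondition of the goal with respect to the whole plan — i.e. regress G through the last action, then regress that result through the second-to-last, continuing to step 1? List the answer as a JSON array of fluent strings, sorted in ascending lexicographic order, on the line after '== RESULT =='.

Regress step by step:
  through step 4 (unstack(b,g)): drop {clear(g)}, keep {clear(c), ontable(c), ontable(g)}, require {clear(b), handempty, on(b,g)}
    → {clear(b), clear(c), handempty, on(b,g), ontable(c), ontable(g)}
  through step 3 (putdown(c)): drop {clear(c), handempty, ontable(c)}, keep {clear(b), on(b,g), ontable(g)}, require {holding(c)}
    → {clear(b), holding(c), on(b,g), ontable(g)}
  through step 2 (pickup(c)): drop {holding(c)}, keep {clear(b), on(b,g), ontable(g)}, require {clear(c), handempty, ontable(c)}
    → {clear(b), clear(c), handempty, on(b,g), ontable(c), ontable(g)}
  through step 1 (putdown(g)): drop {handempty, ontable(g)}, keep {clear(b), clear(c), on(b,g), ontable(c)}, require {holding(g)}
    → {clear(b), clear(c), holding(g), on(b,g), ontable(c)}

== RESULT ==
["clear(b)", "clear(c)", "holding(g)", "on(b,g)", "ontable(c)"]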